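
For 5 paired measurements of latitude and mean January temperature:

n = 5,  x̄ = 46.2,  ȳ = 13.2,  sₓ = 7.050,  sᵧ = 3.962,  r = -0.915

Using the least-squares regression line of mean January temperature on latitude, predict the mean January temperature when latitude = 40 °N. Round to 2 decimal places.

b = r · sᵧ/sₓ = -0.915 · 3.962/7.05 = -0.514217
a = ȳ − b·x̄ = 13.2 − (-0.514217)·46.2 = 36.956826
ŷ(40) = a + b·40 = 36.956826 + (-0.514217)·40 = 16.388146

16.39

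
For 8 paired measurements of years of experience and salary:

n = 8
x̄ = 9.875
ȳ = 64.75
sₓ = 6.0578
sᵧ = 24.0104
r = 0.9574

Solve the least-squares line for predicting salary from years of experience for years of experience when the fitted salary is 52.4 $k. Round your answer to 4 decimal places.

6.6205

b = r · sᵧ/sₓ = 0.9574 · 24.0104/6.0578 = 3.794704
a = ȳ − b·x̄ = 64.75 − 3.794704·9.875 = 27.277300
Set a + b·x = 52.4: x = (52.4 − 27.277300) / 3.794704 = 6.620464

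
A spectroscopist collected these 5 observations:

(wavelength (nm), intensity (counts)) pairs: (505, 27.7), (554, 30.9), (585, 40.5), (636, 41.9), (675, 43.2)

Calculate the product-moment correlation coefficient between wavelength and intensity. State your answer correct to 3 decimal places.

n = 5, Σx = 2955, Σy = 184.2, Σxy = 110608, Σx² = 1764287, Σy² = 6984.2
Sxx = Σx² − (Σx)²/n = 1764287 − 1746405 = 17882
Sxy = Σxy − (Σx)(Σy)/n = 110608 − 108862.2 = 1745.8
Syy = Σy² − (Σy)²/n = 6984.2 − 6785.928 = 198.272
r = Sxy/√(Sxx·Syy) = 1745.8/√(3545499.904) = 1745.8/1882.949788 = 0.927162

0.927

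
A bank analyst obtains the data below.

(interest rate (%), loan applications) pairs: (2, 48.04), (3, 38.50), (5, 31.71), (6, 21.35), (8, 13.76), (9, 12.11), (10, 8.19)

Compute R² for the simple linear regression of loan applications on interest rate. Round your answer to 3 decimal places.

n = 7, Σx = 43, Σy = 173.66, Σxy = 799.2, Σx² = 319, Σy² = 5654.504
Sxx = Σx² − (Σx)²/n = 319 − 264.142857 = 54.857143
Sxy = Σxy − (Σx)(Σy)/n = 799.2 − 1066.768571 = -267.568571
Syy = Σy² − (Σy)²/n = 5654.504 − 4308.256514 = 1346.247486
R² = Sxy²/(Sxx·Syy) = (-267.568571)²/(54.857143·1346.247486) = 0.969420

0.969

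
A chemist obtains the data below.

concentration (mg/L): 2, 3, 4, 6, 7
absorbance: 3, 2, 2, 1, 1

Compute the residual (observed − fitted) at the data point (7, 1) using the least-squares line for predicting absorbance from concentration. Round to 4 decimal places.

0.1977

n = 5, Σx = 22, Σy = 9, Σxy = 33, Σx² = 114
Sxx = Σx² − (Σx)²/n = 114 − 96.8 = 17.2
Sxy = Σxy − (Σx)(Σy)/n = 33 − 39.6 = -6.6
b = Sxy/Sxx = -6.6/17.2 = -0.383721
a = ȳ − b·x̄ = 1.8 − (-0.383721)·4.4 = 3.488372
ŷ(7) = 3.488372 + (-0.383721)·7 = 0.802326
residual = y − ŷ = 1 − 0.802326 = 0.197674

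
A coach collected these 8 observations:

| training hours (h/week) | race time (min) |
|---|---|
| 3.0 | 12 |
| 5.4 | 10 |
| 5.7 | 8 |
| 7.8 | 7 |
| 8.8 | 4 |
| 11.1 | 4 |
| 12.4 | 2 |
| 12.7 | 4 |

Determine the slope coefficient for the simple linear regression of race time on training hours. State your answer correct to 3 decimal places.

n = 8, Σx = 66.9, Σy = 51, Σxy = 345.4, Σx² = 647.19
Sxx = Σx² − (Σx)²/n = 647.19 − 559.45125 = 87.73875
Sxy = Σxy − (Σx)(Σy)/n = 345.4 − 426.4875 = -81.0875
b = Sxy/Sxx = -81.0875/87.73875 = -0.924193

-0.924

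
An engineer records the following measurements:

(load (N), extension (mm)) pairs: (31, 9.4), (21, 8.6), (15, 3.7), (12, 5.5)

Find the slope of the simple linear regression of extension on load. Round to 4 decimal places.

n = 4, Σx = 79, Σy = 27.2, Σxy = 593.5, Σx² = 1771
Sxx = Σx² − (Σx)²/n = 1771 − 1560.25 = 210.75
Sxy = Σxy − (Σx)(Σy)/n = 593.5 − 537.2 = 56.3
b = Sxy/Sxx = 56.3/210.75 = 0.267141

0.2671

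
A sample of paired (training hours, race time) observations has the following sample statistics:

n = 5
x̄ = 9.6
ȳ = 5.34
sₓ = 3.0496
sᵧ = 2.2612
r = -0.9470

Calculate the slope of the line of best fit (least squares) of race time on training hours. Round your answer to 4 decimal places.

b = r · sᵧ/sₓ = -0.947 · 2.2612/3.0496 = -0.702176

-0.7022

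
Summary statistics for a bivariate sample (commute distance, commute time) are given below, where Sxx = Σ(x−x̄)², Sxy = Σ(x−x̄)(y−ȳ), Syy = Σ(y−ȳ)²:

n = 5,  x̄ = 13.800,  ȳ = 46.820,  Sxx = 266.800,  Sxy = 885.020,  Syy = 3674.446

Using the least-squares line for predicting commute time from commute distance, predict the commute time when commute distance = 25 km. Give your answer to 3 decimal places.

83.972

b = Sxy/Sxx = 885.02/266.8 = 3.317166
a = ȳ − b·x̄ = 46.82 − 3.317166·13.8 = 1.043103
ŷ(25) = a + b·25 = 1.043103 + 3.317166·25 = 83.972264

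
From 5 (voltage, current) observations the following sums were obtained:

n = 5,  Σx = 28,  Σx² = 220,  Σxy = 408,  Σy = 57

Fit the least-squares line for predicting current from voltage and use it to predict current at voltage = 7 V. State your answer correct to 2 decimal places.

13.37

Sxx = Σx² − (Σx)²/n = 220 − 156.8 = 63.2
Sxy = Σxy − (Σx)(Σy)/n = 408 − 319.2 = 88.8
b = Sxy/Sxx = 88.8/63.2 = 1.405063
a = ȳ − b·x̄ = 11.4 − 1.405063·5.6 = 3.531646
ŷ(7) = a + b·7 = 3.531646 + 1.405063·7 = 13.367089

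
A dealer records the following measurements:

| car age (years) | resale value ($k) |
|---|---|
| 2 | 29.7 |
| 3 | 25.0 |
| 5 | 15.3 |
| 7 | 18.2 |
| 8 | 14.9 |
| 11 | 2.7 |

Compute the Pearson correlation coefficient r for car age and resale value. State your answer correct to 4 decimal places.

-0.9445

n = 6, Σx = 36, Σy = 105.8, Σxy = 487.2, Σx² = 272, Σy² = 2301.72
Sxx = Σx² − (Σx)²/n = 272 − 216 = 56
Sxy = Σxy − (Σx)(Σy)/n = 487.2 − 634.8 = -147.6
Syy = Σy² − (Σy)²/n = 2301.72 − 1865.606667 = 436.113333
r = Sxy/√(Sxx·Syy) = -147.6/√(24422.346667) = -147.6/156.276507 = -0.944480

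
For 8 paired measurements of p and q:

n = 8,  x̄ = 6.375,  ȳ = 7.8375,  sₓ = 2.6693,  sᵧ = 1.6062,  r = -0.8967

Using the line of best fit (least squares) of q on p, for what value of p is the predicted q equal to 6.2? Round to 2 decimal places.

b = r · sᵧ/sₓ = -0.8967 · 1.6062/2.6693 = -0.539572
a = ȳ − b·x̄ = 7.8375 − (-0.539572)·6.375 = 11.277272
Set a + b·x = 6.2: x = (6.2 − 11.277272) / (-0.539572) = 9.409813

9.41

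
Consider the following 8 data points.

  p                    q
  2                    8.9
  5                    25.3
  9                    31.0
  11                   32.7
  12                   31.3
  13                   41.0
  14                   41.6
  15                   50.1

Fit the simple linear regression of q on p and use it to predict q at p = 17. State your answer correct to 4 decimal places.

n = 8, Σx = 81, Σy = 261.9, Σxy = 3025.5, Σx² = 965
Sxx = Σx² − (Σx)²/n = 965 − 820.125 = 144.875
Sxy = Σxy − (Σx)(Σy)/n = 3025.5 − 2651.7375 = 373.7625
b = Sxy/Sxx = 373.7625/144.875 = 2.579896
a = ȳ − b·x̄ = 32.7375 − 2.579896·10.125 = 6.616048
ŷ(17) = a + b·17 = 6.616048 + 2.579896·17 = 50.474288

50.4743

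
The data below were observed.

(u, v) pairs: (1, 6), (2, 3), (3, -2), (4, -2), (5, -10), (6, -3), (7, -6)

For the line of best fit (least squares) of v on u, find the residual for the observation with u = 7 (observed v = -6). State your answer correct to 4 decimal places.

n = 7, Σx = 28, Σy = -14, Σxy = -112, Σx² = 140
Sxx = Σx² − (Σx)²/n = 140 − 112 = 28
Sxy = Σxy − (Σx)(Σy)/n = -112 − (-56) = -56
b = Sxy/Sxx = -56/28 = -2
a = ȳ − b·x̄ = -2 − (-2)·4 = 6
ŷ(7) = 6 + (-2)·7 = -8
residual = y − ŷ = -6 − (-8) = 2

2.0000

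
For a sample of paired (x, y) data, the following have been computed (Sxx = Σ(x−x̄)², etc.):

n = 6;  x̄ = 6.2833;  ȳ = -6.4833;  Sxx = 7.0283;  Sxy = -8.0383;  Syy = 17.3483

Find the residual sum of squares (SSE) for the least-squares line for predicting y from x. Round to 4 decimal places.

8.1549

b = Sxy/Sxx = -8.0383/7.0283 = -1.143705
SSE = Syy − b·Sxy = 17.3483 − (-1.143705)·(-8.0383) = 8.154858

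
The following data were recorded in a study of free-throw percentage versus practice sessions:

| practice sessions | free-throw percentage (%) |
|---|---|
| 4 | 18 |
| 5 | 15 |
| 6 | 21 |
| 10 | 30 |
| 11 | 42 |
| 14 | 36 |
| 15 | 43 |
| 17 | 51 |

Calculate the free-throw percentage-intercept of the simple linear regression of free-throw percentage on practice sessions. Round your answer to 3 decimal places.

n = 8, Σx = 82, Σy = 256, Σxy = 3051, Σx² = 1008
Sxx = Σx² − (Σx)²/n = 1008 − 840.5 = 167.5
Sxy = Σxy − (Σx)(Σy)/n = 3051 − 2624 = 427
b = Sxy/Sxx = 427/167.5 = 2.549254
a = ȳ − b·x̄ = 32 − 2.549254·10.25 = 5.870149

5.870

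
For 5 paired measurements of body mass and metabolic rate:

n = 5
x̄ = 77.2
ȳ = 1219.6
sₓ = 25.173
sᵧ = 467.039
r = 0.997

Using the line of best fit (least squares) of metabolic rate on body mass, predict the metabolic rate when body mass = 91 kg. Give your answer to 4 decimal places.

b = r · sᵧ/sₓ = 0.997 · 467.039/25.173 = 18.497513
a = ȳ − b·x̄ = 1219.6 − 18.497513·77.2 = -208.407968
ŷ(91) = a + b·91 = -208.407968 + 18.497513·91 = 1474.865673

1474.8657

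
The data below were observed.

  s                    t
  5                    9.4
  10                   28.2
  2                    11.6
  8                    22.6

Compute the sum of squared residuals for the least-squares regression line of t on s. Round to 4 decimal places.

46.9654

n = 4, Σx = 25, Σy = 71.8, Σxy = 533, Σx² = 193, Σy² = 1528.92
Sxx = Σx² − (Σx)²/n = 193 − 156.25 = 36.75
Sxy = Σxy − (Σx)(Σy)/n = 533 − 448.75 = 84.25
Syy = Σy² − (Σy)²/n = 1528.92 − 1288.81 = 240.11
b = Sxy/Sxx = 84.25/36.75 = 2.292517
SSE = Syy − b·Sxy = 240.11 − 2.292517·84.25 = 46.965442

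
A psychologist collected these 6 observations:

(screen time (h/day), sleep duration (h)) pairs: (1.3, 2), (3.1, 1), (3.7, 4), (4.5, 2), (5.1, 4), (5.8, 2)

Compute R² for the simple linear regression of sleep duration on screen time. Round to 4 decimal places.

n = 6, Σx = 23.5, Σy = 15, Σxy = 61.5, Σx² = 104.89, Σy² = 45
Sxx = Σx² − (Σx)²/n = 104.89 − 92.041667 = 12.848333
Sxy = Σxy − (Σx)(Σy)/n = 61.5 − 58.75 = 2.75
Syy = Σy² − (Σy)²/n = 45 − 37.5 = 7.5
R² = Sxy²/(Sxx·Syy) = (2.75)²/(12.848333·7.5) = 0.078480

0.0785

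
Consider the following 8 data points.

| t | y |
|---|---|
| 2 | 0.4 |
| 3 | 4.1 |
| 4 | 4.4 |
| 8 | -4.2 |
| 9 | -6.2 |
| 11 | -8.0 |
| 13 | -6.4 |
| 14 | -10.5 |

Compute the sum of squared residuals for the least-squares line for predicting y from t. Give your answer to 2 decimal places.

n = 8, Σx = 64, Σy = -26.4, Σxy = -376.9, Σx² = 660, Σy² = 307.62
Sxx = Σx² − (Σx)²/n = 660 − 512 = 148
Sxy = Σxy − (Σx)(Σy)/n = -376.9 − (-211.2) = -165.7
Syy = Σy² − (Σy)²/n = 307.62 − 87.12 = 220.5
b = Sxy/Sxx = -165.7/148 = -1.119595
SSE = Syy − b·Sxy = 220.5 − (-1.119595)·(-165.7) = 34.983176

34.98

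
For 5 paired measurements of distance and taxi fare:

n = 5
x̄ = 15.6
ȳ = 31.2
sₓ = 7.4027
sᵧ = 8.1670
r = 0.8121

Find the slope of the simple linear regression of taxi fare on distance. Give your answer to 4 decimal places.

0.8959

b = r · sᵧ/sₓ = 0.8121 · 8.167/7.4027 = 0.895946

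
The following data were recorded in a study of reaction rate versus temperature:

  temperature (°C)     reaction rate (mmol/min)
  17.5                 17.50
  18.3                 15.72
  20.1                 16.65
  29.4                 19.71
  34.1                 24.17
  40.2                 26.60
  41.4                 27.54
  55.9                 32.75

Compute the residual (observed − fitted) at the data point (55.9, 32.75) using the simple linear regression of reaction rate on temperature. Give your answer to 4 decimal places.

-0.4751

n = 8, Σx = 256.9, Σy = 180.64, Σxy = 6372.463, Σx² = 9527.13
Sxx = Σx² − (Σx)²/n = 9527.13 − 8249.70125 = 1277.42875
Sxy = Σxy − (Σx)(Σy)/n = 6372.463 − 5800.802 = 571.661
b = Sxy/Sxx = 571.661/1277.42875 = 0.447509
a = ȳ − b·x̄ = 22.58 − 0.447509·32.1125 = 8.209364
ŷ(55.9) = 8.209364 + 0.447509·55.9 = 33.225123
residual = y − ŷ = 32.75 − 33.225123 = -0.475123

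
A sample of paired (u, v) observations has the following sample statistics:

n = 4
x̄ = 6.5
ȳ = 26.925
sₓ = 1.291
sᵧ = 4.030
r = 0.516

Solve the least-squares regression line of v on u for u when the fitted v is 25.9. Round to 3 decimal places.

b = r · sᵧ/sₓ = 0.516 · 4.03/1.291 = 1.610751
a = ȳ − b·x̄ = 26.925 − 1.610751·6.5 = 16.455116
Set a + b·x = 25.9: x = (25.9 − 16.455116) / 1.610751 = 5.863651

5.864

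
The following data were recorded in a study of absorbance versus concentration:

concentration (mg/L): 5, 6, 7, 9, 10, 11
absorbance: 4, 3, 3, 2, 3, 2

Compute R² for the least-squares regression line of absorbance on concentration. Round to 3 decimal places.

0.618

n = 6, Σx = 48, Σy = 17, Σxy = 129, Σx² = 412, Σy² = 51
Sxx = Σx² − (Σx)²/n = 412 − 384 = 28
Sxy = Σxy − (Σx)(Σy)/n = 129 − 136 = -7
Syy = Σy² − (Σy)²/n = 51 − 48.166667 = 2.833333
R² = Sxy²/(Sxx·Syy) = (-7)²/(28·2.833333) = 0.617647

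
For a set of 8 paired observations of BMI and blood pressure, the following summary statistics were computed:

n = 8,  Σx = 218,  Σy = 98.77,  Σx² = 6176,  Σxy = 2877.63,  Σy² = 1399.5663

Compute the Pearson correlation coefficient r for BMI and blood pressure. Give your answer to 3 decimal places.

Sxx = Σx² − (Σx)²/n = 6176 − 5940.5 = 235.5
Sxy = Σxy − (Σx)(Σy)/n = 2877.63 − 2691.4825 = 186.1475
Syy = Σy² − (Σy)²/n = 1399.5663 − 1219.439112 = 180.127187
r = Sxy/√(Sxx·Syy) = 186.1475/√(42419.952656) = 186.1475/205.961046 = 0.903800

0.904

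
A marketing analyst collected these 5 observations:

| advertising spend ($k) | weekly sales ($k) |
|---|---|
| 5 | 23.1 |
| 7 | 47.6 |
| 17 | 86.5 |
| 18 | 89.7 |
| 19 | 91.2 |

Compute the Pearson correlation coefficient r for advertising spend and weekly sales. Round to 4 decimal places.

0.9827

n = 5, Σx = 66, Σy = 338.1, Σxy = 5266.6, Σx² = 1048, Σy² = 26645.15
Sxx = Σx² − (Σx)²/n = 1048 − 871.2 = 176.8
Sxy = Σxy − (Σx)(Σy)/n = 5266.6 − 4462.92 = 803.68
Syy = Σy² − (Σy)²/n = 26645.15 − 22862.322 = 3782.828
r = Sxy/√(Sxx·Syy) = 803.68/√(668803.9904) = 803.68/817.804372 = 0.982729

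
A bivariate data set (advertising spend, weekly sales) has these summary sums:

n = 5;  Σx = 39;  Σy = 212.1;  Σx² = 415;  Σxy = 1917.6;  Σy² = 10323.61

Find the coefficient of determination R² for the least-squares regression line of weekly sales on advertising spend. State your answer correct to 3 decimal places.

0.471

Sxx = Σx² − (Σx)²/n = 415 − 304.2 = 110.8
Sxy = Σxy − (Σx)(Σy)/n = 1917.6 − 1654.38 = 263.22
Syy = Σy² − (Σy)²/n = 10323.61 − 8997.282 = 1326.328
R² = Sxy²/(Sxx·Syy) = (263.22)²/(110.8·1326.328) = 0.471462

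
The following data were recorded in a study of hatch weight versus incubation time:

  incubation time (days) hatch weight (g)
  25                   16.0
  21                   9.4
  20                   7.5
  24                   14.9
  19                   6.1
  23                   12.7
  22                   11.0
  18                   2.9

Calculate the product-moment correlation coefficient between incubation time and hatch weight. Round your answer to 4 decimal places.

n = 8, Σx = 172, Σy = 80.5, Σxy = 1807.2, Σx² = 3740, Σy² = 950.53
Sxx = Σx² − (Σx)²/n = 3740 − 3698 = 42
Sxy = Σxy − (Σx)(Σy)/n = 1807.2 − 1730.75 = 76.45
Syy = Σy² − (Σy)²/n = 950.53 − 810.03125 = 140.49875
r = Sxy/√(Sxx·Syy) = 76.45/√(5900.9475) = 76.45/76.817625 = 0.995214

0.9952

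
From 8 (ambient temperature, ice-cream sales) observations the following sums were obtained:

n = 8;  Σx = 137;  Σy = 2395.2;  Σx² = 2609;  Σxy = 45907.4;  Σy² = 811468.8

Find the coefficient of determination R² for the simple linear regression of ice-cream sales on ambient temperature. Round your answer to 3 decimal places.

0.964

Sxx = Σx² − (Σx)²/n = 2609 − 2346.125 = 262.875
Sxy = Σxy − (Σx)(Σy)/n = 45907.4 − 41017.8 = 4889.6
Syy = Σy² − (Σy)²/n = 811468.8 − 717122.88 = 94345.92
R² = Sxy²/(Sxx·Syy) = (4889.6)²/(262.875·94345.92) = 0.963994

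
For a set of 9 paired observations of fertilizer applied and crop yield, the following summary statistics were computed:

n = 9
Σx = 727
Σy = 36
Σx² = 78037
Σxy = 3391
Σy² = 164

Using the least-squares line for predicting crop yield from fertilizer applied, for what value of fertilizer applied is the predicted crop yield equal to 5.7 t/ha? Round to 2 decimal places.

Sxx = Σx² − (Σx)²/n = 78037 − 58725.444444 = 19311.555556
Sxy = Σxy − (Σx)(Σy)/n = 3391 − 2908 = 483
b = Sxy/Sxx = 483/19311.555556 = 0.025011
a = ȳ − b·x̄ = 4 − 0.025011·80.777778 = 1.979673
Set a + b·x = 5.7: x = (5.7 − 1.979673) / 0.025011 = 148.748056

148.75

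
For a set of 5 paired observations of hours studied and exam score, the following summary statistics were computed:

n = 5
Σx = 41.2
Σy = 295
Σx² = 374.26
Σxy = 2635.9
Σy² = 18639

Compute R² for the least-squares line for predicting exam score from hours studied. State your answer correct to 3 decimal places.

Sxx = Σx² − (Σx)²/n = 374.26 − 339.488 = 34.772
Sxy = Σxy − (Σx)(Σy)/n = 2635.9 − 2430.8 = 205.1
Syy = Σy² − (Σy)²/n = 18639 − 17405 = 1234
R² = Sxy²/(Sxx·Syy) = (205.1)²/(34.772·1234) = 0.980362

0.980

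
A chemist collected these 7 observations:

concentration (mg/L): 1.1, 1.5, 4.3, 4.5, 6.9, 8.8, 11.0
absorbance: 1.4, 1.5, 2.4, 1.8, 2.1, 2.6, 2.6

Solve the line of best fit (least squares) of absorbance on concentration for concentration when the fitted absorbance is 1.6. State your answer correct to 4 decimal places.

n = 7, Σx = 38.1, Σy = 14.4, Σxy = 88.18, Σx² = 288.25
Sxx = Σx² − (Σx)²/n = 288.25 − 207.372857 = 80.877143
Sxy = Σxy − (Σx)(Σy)/n = 88.18 − 78.377143 = 9.802857
b = Sxy/Sxx = 9.802857/80.877143 = 0.121207
a = ȳ − b·x̄ = 2.057143 − 0.121207·5.442857 = 1.397432
Set a + b·x = 1.6: x = (1.6 − 1.397432) / 0.121207 = 1.671262

1.6713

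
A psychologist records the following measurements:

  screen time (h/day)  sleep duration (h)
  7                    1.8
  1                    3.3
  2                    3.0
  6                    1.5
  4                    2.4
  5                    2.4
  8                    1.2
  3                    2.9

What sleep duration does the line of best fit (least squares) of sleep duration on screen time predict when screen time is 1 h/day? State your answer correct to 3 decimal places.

3.350

n = 8, Σx = 36, Σy = 18.5, Σxy = 70.8, Σx² = 204
Sxx = Σx² − (Σx)²/n = 204 − 162 = 42
Sxy = Σxy − (Σx)(Σy)/n = 70.8 − 83.25 = -12.45
b = Sxy/Sxx = -12.45/42 = -0.296429
a = ȳ − b·x̄ = 2.3125 − (-0.296429)·4.5 = 3.646429
ŷ(1) = a + b·1 = 3.646429 + (-0.296429)·1 = 3.35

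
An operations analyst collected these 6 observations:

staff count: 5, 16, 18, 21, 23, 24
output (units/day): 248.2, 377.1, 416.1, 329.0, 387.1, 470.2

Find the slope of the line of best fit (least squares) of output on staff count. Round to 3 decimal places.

n = 6, Σx = 107, Σy = 2227.7, Σxy = 41861.5, Σx² = 2151
Sxx = Σx² − (Σx)²/n = 2151 − 1908.166667 = 242.833333
Sxy = Σxy − (Σx)(Σy)/n = 41861.5 − 39727.316667 = 2134.183333
b = Sxy/Sxx = 2134.183333/242.833333 = 8.788675

8.789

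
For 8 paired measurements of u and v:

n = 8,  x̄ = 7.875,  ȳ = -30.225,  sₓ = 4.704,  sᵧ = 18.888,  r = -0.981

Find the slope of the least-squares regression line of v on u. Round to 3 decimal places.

-3.939

b = r · sᵧ/sₓ = -0.981 · 18.888/4.704 = -3.939015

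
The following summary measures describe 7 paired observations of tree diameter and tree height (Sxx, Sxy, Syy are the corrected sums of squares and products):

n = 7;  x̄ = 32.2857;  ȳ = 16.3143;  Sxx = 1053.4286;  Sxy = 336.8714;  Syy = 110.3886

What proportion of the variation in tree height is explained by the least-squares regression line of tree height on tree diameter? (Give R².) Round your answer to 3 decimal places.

R² = Sxy²/(Sxx·Syy) = (336.8714)²/(1053.4286·110.3886) = 0.975886

0.976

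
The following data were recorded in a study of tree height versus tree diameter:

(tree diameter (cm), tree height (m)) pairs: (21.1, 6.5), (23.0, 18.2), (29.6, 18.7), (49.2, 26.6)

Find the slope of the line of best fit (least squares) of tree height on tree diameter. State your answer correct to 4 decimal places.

0.5400

n = 4, Σx = 122.9, Σy = 70, Σxy = 2417.99, Σx² = 4271.01
Sxx = Σx² − (Σx)²/n = 4271.01 − 3776.1025 = 494.9075
Sxy = Σxy − (Σx)(Σy)/n = 2417.99 − 2150.75 = 267.24
b = Sxy/Sxx = 267.24/494.9075 = 0.539980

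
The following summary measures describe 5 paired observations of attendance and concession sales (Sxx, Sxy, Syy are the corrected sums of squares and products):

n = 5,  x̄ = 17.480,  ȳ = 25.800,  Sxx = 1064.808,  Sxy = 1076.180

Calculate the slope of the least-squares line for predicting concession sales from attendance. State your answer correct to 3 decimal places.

b = Sxy/Sxx = 1076.18/1064.808 = 1.010680

1.011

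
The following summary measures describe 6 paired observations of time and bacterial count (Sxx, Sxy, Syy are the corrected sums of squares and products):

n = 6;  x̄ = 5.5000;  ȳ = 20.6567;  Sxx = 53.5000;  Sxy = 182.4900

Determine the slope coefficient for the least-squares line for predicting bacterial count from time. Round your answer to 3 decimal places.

3.411

b = Sxy/Sxx = 182.49/53.5 = 3.411028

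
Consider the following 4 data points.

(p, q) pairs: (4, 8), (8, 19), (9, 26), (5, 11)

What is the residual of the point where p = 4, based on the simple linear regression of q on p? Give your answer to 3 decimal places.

n = 4, Σx = 26, Σy = 64, Σxy = 473, Σx² = 186
Sxx = Σx² − (Σx)²/n = 186 − 169 = 17
Sxy = Σxy − (Σx)(Σy)/n = 473 − 416 = 57
b = Sxy/Sxx = 57/17 = 3.352941
a = ȳ − b·x̄ = 16 − 3.352941·6.5 = -5.794118
ŷ(4) = -5.794118 + 3.352941·4 = 7.617647
residual = y − ŷ = 8 − 7.617647 = 0.382353

0.382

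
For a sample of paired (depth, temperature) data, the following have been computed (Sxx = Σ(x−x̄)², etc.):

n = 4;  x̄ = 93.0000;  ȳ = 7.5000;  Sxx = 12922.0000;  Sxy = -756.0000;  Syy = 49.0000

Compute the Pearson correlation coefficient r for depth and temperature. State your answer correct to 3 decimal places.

r = Sxy/√(Sxx·Syy) = -756/√(633178) = -756/795.724827 = -0.950077

-0.950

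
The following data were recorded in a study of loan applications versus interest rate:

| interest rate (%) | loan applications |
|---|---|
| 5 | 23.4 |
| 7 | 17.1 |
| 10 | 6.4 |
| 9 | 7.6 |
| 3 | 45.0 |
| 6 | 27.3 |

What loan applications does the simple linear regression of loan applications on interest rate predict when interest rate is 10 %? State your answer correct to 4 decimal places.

3.3900

n = 6, Σx = 40, Σy = 126.8, Σxy = 667.9, Σx² = 300
Sxx = Σx² − (Σx)²/n = 300 − 266.666667 = 33.333333
Sxy = Σxy − (Σx)(Σy)/n = 667.9 − 845.333333 = -177.433333
b = Sxy/Sxx = -177.433333/33.333333 = -5.323
a = ȳ − b·x̄ = 21.133333 − (-5.323)·6.666667 = 56.62
ŷ(10) = a + b·10 = 56.62 + (-5.323)·10 = 3.39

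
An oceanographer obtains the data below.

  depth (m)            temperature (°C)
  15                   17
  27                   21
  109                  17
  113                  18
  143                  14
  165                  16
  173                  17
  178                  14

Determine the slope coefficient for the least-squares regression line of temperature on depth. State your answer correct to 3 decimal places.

n = 8, Σx = 923, Σy = 134, Σxy = 14784, Σx² = 134891
Sxx = Σx² − (Σx)²/n = 134891 − 106491.125 = 28399.875
Sxy = Σxy − (Σx)(Σy)/n = 14784 − 15460.25 = -676.25
b = Sxy/Sxx = -676.25/28399.875 = -0.023812

-0.024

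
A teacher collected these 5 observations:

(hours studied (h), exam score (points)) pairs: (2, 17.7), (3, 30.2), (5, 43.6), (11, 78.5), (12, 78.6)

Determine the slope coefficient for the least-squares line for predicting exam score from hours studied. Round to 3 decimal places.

n = 5, Σx = 33, Σy = 248.6, Σxy = 2150.7, Σx² = 303
Sxx = Σx² − (Σx)²/n = 303 − 217.8 = 85.2
Sxy = Σxy − (Σx)(Σy)/n = 2150.7 − 1640.76 = 509.94
b = Sxy/Sxx = 509.94/85.2 = 5.985211

5.985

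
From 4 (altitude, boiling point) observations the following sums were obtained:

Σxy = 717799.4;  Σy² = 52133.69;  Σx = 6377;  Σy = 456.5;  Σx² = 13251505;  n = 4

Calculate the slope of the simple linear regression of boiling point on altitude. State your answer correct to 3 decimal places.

-0.003

Sxx = Σx² − (Σx)²/n = 13251505 − 10166532.25 = 3084972.75
Sxy = Σxy − (Σx)(Σy)/n = 717799.4 − 727775.125 = -9975.725
b = Sxy/Sxx = -9975.725/3084972.75 = -0.003234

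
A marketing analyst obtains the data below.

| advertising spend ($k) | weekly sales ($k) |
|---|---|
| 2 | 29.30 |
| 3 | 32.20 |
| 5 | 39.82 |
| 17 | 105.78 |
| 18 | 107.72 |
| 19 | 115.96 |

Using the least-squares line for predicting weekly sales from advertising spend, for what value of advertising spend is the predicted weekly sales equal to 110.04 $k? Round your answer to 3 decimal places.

18.076

n = 6, Σx = 64, Σy = 430.78, Σxy = 6294.76, Σx² = 1012
Sxx = Σx² − (Σx)²/n = 1012 − 682.666667 = 329.333333
Sxy = Σxy − (Σx)(Σy)/n = 6294.76 − 4594.986667 = 1699.773333
b = Sxy/Sxx = 1699.773333/329.333333 = 5.161255
a = ȳ − b·x̄ = 71.796667 − 5.161255·10.666667 = 16.743279
Set a + b·x = 110.04: x = (110.04 − 16.743279) / 5.161255 = 18.076363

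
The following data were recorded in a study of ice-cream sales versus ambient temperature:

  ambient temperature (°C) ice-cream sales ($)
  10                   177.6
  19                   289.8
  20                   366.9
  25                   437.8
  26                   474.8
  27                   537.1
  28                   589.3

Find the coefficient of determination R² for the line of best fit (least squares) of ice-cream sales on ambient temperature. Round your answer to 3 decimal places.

n = 7, Σx = 155, Σy = 2873.3, Σxy = 68912.1, Σx² = 3675, Σy² = 1302996.19
Sxx = Σx² − (Σx)²/n = 3675 − 3432.142857 = 242.857143
Sxy = Σxy − (Σx)(Σy)/n = 68912.1 − 63623.071429 = 5289.028571
Syy = Σy² − (Σy)²/n = 1302996.19 − 1179407.555714 = 123588.634286
R² = Sxy²/(Sxx·Syy) = (5289.028571)²/(242.857143·123588.634286) = 0.932014

0.932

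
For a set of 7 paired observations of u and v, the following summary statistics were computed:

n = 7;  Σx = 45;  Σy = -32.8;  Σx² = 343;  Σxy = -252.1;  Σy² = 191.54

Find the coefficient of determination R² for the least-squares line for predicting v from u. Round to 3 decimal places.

Sxx = Σx² − (Σx)²/n = 343 − 289.285714 = 53.714286
Sxy = Σxy − (Σx)(Σy)/n = -252.1 − (-210.857143) = -41.242857
Syy = Σy² − (Σy)²/n = 191.54 − 153.691429 = 37.848571
R² = Sxy²/(Sxx·Syy) = (-41.242857)²/(53.714286·37.848571) = 0.836678

0.837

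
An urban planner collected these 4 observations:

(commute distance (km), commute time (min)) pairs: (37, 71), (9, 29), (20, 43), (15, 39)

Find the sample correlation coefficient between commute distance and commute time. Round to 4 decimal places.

n = 4, Σx = 81, Σy = 182, Σxy = 4333, Σx² = 2075, Σy² = 9252
Sxx = Σx² − (Σx)²/n = 2075 − 1640.25 = 434.75
Sxy = Σxy − (Σx)(Σy)/n = 4333 − 3685.5 = 647.5
Syy = Σy² − (Σy)²/n = 9252 − 8281 = 971
r = Sxy/√(Sxx·Syy) = 647.5/√(422142.25) = 647.5/649.724749 = 0.996576

0.9966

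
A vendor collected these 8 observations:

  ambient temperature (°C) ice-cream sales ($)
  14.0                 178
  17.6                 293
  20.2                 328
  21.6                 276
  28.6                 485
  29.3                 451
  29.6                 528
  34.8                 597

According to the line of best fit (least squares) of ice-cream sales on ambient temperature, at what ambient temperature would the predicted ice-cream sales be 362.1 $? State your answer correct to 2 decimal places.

22.94

n = 8, Σx = 195.7, Σy = 3136, Σxy = 83725.7, Σx² = 5144.01
Sxx = Σx² − (Σx)²/n = 5144.01 − 4787.31125 = 356.69875
Sxy = Σxy − (Σx)(Σy)/n = 83725.7 − 76714.4 = 7011.3
b = Sxy/Sxx = 7011.3/356.69875 = 19.656082
a = ȳ − b·x̄ = 392 − 19.656082·24.4625 = -88.836914
Set a + b·x = 362.1: x = (362.1 − (-88.836914)) / 19.656082 = 22.941342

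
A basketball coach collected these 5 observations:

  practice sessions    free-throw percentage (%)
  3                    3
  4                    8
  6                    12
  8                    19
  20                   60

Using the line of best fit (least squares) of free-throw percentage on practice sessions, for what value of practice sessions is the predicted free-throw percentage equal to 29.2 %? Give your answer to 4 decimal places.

10.8431

n = 5, Σx = 41, Σy = 102, Σxy = 1465, Σx² = 525
Sxx = Σx² − (Σx)²/n = 525 − 336.2 = 188.8
Sxy = Σxy − (Σx)(Σy)/n = 1465 − 836.4 = 628.6
b = Sxy/Sxx = 628.6/188.8 = 3.329449
a = ȳ − b·x̄ = 20.4 − 3.329449·8.2 = -6.901483
Set a + b·x = 29.2: x = (29.2 − (-6.901483)) / 3.329449 = 10.843080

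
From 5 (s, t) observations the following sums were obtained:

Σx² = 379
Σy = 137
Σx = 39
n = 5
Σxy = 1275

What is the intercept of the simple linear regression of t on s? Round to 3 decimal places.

5.877

Sxx = Σx² − (Σx)²/n = 379 − 304.2 = 74.8
Sxy = Σxy − (Σx)(Σy)/n = 1275 − 1068.6 = 206.4
b = Sxy/Sxx = 206.4/74.8 = 2.759358
a = ȳ − b·x̄ = 27.4 − 2.759358·7.8 = 5.877005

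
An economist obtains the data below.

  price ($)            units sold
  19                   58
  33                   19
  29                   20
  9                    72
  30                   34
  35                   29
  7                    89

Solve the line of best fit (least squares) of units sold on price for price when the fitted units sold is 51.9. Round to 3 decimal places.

n = 7, Σx = 162, Σy = 321, Σxy = 5615, Σx² = 4546
Sxx = Σx² − (Σx)²/n = 4546 − 3749.142857 = 796.857143
Sxy = Σxy − (Σx)(Σy)/n = 5615 − 7428.857143 = -1813.857143
b = Sxy/Sxx = -1813.857143/796.857143 = -2.276264
a = ȳ − b·x̄ = 45.857143 − (-2.276264)·23.142857 = 98.536393
Set a + b·x = 51.9: x = (51.9 − 98.536393) / (-2.276264) = 20.488131

20.488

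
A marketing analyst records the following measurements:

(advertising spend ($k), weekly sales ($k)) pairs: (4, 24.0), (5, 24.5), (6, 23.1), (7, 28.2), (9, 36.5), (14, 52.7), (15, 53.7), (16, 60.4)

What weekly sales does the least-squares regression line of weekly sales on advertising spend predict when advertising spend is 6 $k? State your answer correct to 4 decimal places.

n = 8, Σx = 76, Σy = 303.1, Σxy = 3392.7, Σx² = 884
Sxx = Σx² − (Σx)²/n = 884 − 722 = 162
Sxy = Σxy − (Σx)(Σy)/n = 3392.7 − 2879.45 = 513.25
b = Sxy/Sxx = 513.25/162 = 3.168210
a = ȳ − b·x̄ = 37.8875 − 3.168210·9.5 = 7.789506
ŷ(6) = a + b·6 = 7.789506 + 3.168210·6 = 26.798765

26.7988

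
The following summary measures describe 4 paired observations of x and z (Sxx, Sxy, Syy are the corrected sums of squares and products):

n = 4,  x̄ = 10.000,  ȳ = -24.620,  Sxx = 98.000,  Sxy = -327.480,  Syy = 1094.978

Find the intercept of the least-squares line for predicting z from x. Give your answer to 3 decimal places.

b = Sxy/Sxx = -327.48/98 = -3.341633
a = ȳ − b·x̄ = -24.62 − (-3.341633)·10 = 8.796327

8.796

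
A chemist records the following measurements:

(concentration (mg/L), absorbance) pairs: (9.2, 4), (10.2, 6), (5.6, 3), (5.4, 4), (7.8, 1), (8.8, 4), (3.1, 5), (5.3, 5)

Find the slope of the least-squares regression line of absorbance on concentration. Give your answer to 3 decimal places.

n = 8, Σx = 55.4, Σy = 32, Σxy = 221.4, Σx² = 425.18
Sxx = Σx² − (Σx)²/n = 425.18 − 383.645 = 41.535
Sxy = Σxy − (Σx)(Σy)/n = 221.4 − 221.6 = -0.2
b = Sxy/Sxx = -0.2/41.535 = -0.004815

-0.005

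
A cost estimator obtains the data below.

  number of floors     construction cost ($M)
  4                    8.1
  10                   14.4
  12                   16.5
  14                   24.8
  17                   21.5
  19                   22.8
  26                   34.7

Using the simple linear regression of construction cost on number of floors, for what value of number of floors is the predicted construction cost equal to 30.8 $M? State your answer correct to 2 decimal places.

23.57

n = 7, Σx = 102, Σy = 142.8, Σxy = 2422.5, Σx² = 1782
Sxx = Σx² − (Σx)²/n = 1782 − 1486.285714 = 295.714286
Sxy = Σxy − (Σx)(Σy)/n = 2422.5 − 2080.8 = 341.7
b = Sxy/Sxx = 341.7/295.714286 = 1.155507
a = ȳ − b·x̄ = 20.4 − 1.155507·14.571429 = 3.562609
Set a + b·x = 30.8: x = (30.8 − 3.562609) / 1.155507 = 23.571805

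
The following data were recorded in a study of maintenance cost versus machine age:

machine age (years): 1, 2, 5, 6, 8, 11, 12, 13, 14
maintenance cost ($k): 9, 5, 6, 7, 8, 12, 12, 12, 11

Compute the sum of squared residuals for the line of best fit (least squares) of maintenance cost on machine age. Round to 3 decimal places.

n = 9, Σx = 72, Σy = 82, Σxy = 741, Σx² = 760, Σy² = 808
Sxx = Σx² − (Σx)²/n = 760 − 576 = 184
Sxy = Σxy − (Σx)(Σy)/n = 741 − 656 = 85
Syy = Σy² − (Σy)²/n = 808 − 747.111111 = 60.888889
b = Sxy/Sxx = 85/184 = 0.461957
SSE = Syy − b·Sxy = 60.888889 − 0.461957·85 = 21.622585

21.623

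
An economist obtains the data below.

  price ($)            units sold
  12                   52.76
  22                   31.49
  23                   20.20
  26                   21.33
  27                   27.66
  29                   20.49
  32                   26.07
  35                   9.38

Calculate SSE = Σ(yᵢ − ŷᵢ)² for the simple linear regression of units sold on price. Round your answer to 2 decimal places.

262.67

n = 8, Σx = 206, Σy = 209.38, Σxy = 4848.65, Σx² = 5652, Σy² = 6590.7916
Sxx = Σx² − (Σx)²/n = 5652 − 5304.5 = 347.5
Sxy = Σxy − (Σx)(Σy)/n = 4848.65 − 5391.535 = -542.885
Syy = Σy² − (Σy)²/n = 6590.7916 − 5479.99805 = 1110.79355
b = Sxy/Sxx = -542.885/347.5 = -1.562259
SSE = Syy − b·Sxy = 1110.79355 − (-1.562259)·(-542.885) = 262.666577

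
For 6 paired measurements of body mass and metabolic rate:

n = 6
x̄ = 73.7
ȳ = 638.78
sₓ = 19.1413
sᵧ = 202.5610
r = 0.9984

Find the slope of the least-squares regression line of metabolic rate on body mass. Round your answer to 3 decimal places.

b = r · sᵧ/sₓ = 0.9984 · 202.561/19.1413 = 10.565474

10.565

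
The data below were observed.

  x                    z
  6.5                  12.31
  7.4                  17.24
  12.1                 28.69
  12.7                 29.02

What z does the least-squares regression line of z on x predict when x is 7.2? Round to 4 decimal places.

15.3550

n = 4, Σx = 38.7, Σy = 87.26, Σxy = 923.294, Σx² = 404.71
Sxx = Σx² − (Σx)²/n = 404.71 − 374.4225 = 30.2875
Sxy = Σxy − (Σx)(Σy)/n = 923.294 − 844.2405 = 79.0535
b = Sxy/Sxx = 79.0535/30.2875 = 2.610103
a = ȳ − b·x̄ = 21.815 − 2.610103·9.675 = -3.437748
ŷ(7.2) = a + b·7.2 = -3.437748 + 2.610103·7.2 = 15.354995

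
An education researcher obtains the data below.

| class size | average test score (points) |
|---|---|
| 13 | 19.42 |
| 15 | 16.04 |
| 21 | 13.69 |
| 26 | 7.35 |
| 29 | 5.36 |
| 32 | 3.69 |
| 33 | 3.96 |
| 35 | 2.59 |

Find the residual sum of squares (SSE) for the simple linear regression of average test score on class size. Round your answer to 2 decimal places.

n = 8, Σx = 204, Σy = 72.1, Σxy = 1466.5, Σx² = 5690, Σy² = 940.592
Sxx = Σx² − (Σx)²/n = 5690 − 5202 = 488
Sxy = Σxy − (Σx)(Σy)/n = 1466.5 − 1838.55 = -372.05
Syy = Σy² − (Σy)²/n = 940.592 − 649.80125 = 290.79075
b = Sxy/Sxx = -372.05/488 = -0.762398
SSE = Syy − b·Sxy = 290.79075 − (-0.762398)·(-372.05) = 7.140745

7.14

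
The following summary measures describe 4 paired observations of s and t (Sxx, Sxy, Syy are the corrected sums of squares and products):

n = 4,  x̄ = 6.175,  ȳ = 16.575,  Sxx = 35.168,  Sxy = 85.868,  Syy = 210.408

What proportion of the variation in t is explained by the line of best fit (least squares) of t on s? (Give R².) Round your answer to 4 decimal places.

0.9964

R² = Sxy²/(Sxx·Syy) = (85.868)²/(35.168·210.408) = 0.996444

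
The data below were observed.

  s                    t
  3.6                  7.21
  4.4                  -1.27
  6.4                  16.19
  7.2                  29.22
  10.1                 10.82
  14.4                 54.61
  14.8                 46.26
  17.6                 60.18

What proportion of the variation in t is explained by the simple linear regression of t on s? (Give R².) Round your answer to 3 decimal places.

0.837

n = 8, Σx = 78.5, Σy = 223.22, Σxy = 2973.85, Σx² = 963.29, Σy² = 10030.466
Sxx = Σx² − (Σx)²/n = 963.29 − 770.28125 = 193.00875
Sxy = Σxy − (Σx)(Σy)/n = 2973.85 − 2190.34625 = 783.50375
Syy = Σy² − (Σy)²/n = 10030.466 − 6228.39605 = 3802.06995
R² = Sxy²/(Sxx·Syy) = (783.50375)²/(193.00875·3802.06995) = 0.836537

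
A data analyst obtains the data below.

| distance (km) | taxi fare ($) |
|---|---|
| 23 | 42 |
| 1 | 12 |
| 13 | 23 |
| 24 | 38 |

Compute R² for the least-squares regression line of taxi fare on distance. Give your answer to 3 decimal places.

n = 4, Σx = 61, Σy = 115, Σxy = 2189, Σx² = 1275, Σy² = 3881
Sxx = Σx² − (Σx)²/n = 1275 − 930.25 = 344.75
Sxy = Σxy − (Σx)(Σy)/n = 2189 − 1753.75 = 435.25
Syy = Σy² − (Σy)²/n = 3881 − 3306.25 = 574.75
R² = Sxy²/(Sxx·Syy) = (435.25)²/(344.75·574.75) = 0.956080

0.956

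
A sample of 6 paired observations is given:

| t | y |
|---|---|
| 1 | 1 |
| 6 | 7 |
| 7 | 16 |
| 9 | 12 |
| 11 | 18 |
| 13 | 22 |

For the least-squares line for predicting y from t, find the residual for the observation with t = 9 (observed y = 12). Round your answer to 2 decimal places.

-2.66

n = 6, Σx = 47, Σy = 76, Σxy = 747, Σx² = 457
Sxx = Σx² − (Σx)²/n = 457 − 368.166667 = 88.833333
Sxy = Σxy − (Σx)(Σy)/n = 747 − 595.333333 = 151.666667
b = Sxy/Sxx = 151.666667/88.833333 = 1.707317
a = ȳ − b·x̄ = 12.666667 − 1.707317·7.833333 = -0.707317
ŷ(9) = -0.707317 + 1.707317·9 = 14.658537
residual = y − ŷ = 12 − 14.658537 = -2.658537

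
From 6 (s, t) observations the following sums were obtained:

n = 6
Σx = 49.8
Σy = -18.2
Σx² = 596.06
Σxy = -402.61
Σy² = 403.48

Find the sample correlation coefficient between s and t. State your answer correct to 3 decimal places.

-0.997

Sxx = Σx² − (Σx)²/n = 596.06 − 413.34 = 182.72
Sxy = Σxy − (Σx)(Σy)/n = -402.61 − (-151.06) = -251.55
Syy = Σy² − (Σy)²/n = 403.48 − 55.206667 = 348.273333
r = Sxy/√(Sxx·Syy) = -251.55/√(63636.503467) = -251.55/252.262767 = -0.997175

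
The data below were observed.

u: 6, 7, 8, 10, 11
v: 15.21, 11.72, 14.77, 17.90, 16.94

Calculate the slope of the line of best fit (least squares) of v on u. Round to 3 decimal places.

n = 5, Σx = 42, Σy = 76.54, Σxy = 656.8, Σx² = 370
Sxx = Σx² − (Σx)²/n = 370 − 352.8 = 17.2
Sxy = Σxy − (Σx)(Σy)/n = 656.8 − 642.936 = 13.864
b = Sxy/Sxx = 13.864/17.2 = 0.806047

0.806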